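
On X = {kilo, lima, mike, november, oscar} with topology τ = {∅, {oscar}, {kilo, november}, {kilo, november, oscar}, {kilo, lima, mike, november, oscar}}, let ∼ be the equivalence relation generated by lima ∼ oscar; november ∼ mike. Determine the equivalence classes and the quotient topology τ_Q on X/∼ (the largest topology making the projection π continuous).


X/∼ = {[kilo], [lima=oscar], [mike=november]}; |τ_Q| = 2.

Equivalence classes: [kilo], [lima=oscar], [mike=november].
Quotient map π: X → X/∼ sends kilo ↦ [kilo], lima ↦ [lima=oscar], mike ↦ [mike=november], november ↦ [mike=november], oscar ↦ [lima=oscar].
For each subset V ⊆ X/∼, compute π^{-1}(V) ⊆ X and check whether π^{-1}(V) ∈ τ. V is open in τ_Q iff π^{-1}(V) ∈ τ.
  V = {}: π^{-1}(V) = ∅ ∈ τ ✓.
  V = {[kilo]}: π^{-1}(V) = {kilo} ∉ τ ✗.
  V = {[lima=oscar]}: π^{-1}(V) = {lima, oscar} ∉ τ ✗.
  V = {[kilo], [lima=oscar]}: π^{-1}(V) = {kilo, lima, oscar} ∉ τ ✗.
  V = {[mike=november]}: π^{-1}(V) = {mike, november} ∉ τ ✗.
  V = {[kilo], [mike=november]}: π^{-1}(V) = {kilo, mike, november} ∉ τ ✗.
  V = {[lima=oscar], [mike=november]}: π^{-1}(V) = {lima, mike, november, oscar} ∉ τ ✗.
  V = {[kilo], [lima=oscar], [mike=november]}: π^{-1}(V) = {kilo, lima, mike, november, oscar} ∈ τ ✓.
Open sets in the quotient: τ_Q = {{}, {[kilo], [lima=oscar], [mike=november]}} (2 elements).


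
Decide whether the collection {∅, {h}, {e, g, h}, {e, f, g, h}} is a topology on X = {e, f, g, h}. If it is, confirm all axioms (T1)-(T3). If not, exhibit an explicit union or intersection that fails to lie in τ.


τ IS a topology on X.

Axiom (T1): ∅ ∈ τ? Yes; X ∈ τ? Yes.
Axiom (T2/T3): check pairwise unions and intersections of members of τ.
All pairwise intersections and unions checked — each lies in τ. Therefore τ satisfies (T1), (T2), (T3): it IS a topology on X.


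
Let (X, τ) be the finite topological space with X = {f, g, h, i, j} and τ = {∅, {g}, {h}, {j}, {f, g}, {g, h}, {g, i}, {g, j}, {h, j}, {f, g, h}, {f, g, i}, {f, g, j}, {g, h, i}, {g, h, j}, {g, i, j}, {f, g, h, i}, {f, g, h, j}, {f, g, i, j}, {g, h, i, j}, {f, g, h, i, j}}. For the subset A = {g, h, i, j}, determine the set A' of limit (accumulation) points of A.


A' = {f, i}

For each x ∈ X, list the open sets U ∈ τ with x ∈ U, then check whether U ∩ (A ∖ {x}) ≠ ∅ for every such U.
  x = f: opens ∋ x are {f, g}, {f, g, h}, {f, g, i}, {f, g, j}, {f, g, h, i}, {f, g, h, j}, {f, g, i, j}, {f, g, h, i, j}; each meets A ∖ {f}, so x IS a limit point.
  x = g: open {g} ∋ x has {g} ∩ (A ∖ {g}) = ∅, so x is NOT a limit point.
  x = h: open {h} ∋ x has {h} ∩ (A ∖ {h}) = ∅, so x is NOT a limit point.
  x = i: opens ∋ x are {g, i}, {f, g, i}, {g, h, i}, {g, i, j}, {f, g, h, i}, {f, g, i, j}, {g, h, i, j}, {f, g, h, i, j}; each meets A ∖ {i}, so x IS a limit point.
  x = j: open {j} ∋ x has {j} ∩ (A ∖ {j}) = ∅, so x is NOT a limit point.
Collecting: A' = {f, i}.


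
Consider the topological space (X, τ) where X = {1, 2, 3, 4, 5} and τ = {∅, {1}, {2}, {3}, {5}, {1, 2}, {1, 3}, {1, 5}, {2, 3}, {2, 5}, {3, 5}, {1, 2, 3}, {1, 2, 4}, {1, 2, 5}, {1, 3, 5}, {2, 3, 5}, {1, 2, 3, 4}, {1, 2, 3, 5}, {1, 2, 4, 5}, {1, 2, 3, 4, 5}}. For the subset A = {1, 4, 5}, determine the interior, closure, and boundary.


int(A) = {1, 5}, cl(A) = {1, 4, 5}, ∂A = {4}.

Closed sets in (X, τ) are complements of opens:
  closed(X, τ) = {∅, {3}, {4}, {5}, {1, 4}, {2, 4}, {3, 4}, {3, 5}, {4, 5}, {1, 2, 4}, {1, 3, 4}, {1, 4, 5}, {2, 3, 4}, {2, 4, 5}, {3, 4, 5}, {1, 2, 3, 4}, {1, 2, 4, 5}, {1, 3, 4, 5}, {2, 3, 4, 5}, {1, 2, 3, 4, 5}}.
int(A) = ⋃ {U ∈ τ : U ⊆ A}. Opens contained in A: ∅, {1}, {5}, {1, 5}.
Taking the union of these: int(A) = {1, 5}.
cl(A) = ⋂ {C closed : A ⊆ C}. Closed sets containing A: {1, 4, 5}, {1, 2, 4, 5}, {1, 3, 4, 5}, {1, 2, 3, 4, 5}.
Intersecting these: cl(A) = {1, 4, 5}.
∂A = cl(A) ∖ int(A) = {1, 4, 5} ∖ {1, 5} = {4}.


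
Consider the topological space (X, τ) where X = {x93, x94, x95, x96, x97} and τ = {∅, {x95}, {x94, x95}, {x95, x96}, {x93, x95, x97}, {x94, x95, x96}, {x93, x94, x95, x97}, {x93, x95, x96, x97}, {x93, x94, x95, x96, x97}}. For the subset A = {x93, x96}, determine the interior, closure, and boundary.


int(A) = ∅, cl(A) = {x93, x96, x97}, ∂A = {x93, x96, x97}.

Closed sets in (X, τ) are complements of opens:
  closed(X, τ) = {∅, {x94}, {x96}, {x93, x97}, {x94, x96}, {x93, x94, x97}, {x93, x96, x97}, {x93, x94, x96, x97}, {x93, x94, x95, x96, x97}}.
int(A) = ⋃ {U ∈ τ : U ⊆ A}. Opens contained in A: ∅.
Taking the union of these: int(A) = ∅.
cl(A) = ⋂ {C closed : A ⊆ C}. Closed sets containing A: {x93, x96, x97}, {x93, x94, x96, x97}, {x93, x94, x95, x96, x97}.
Intersecting these: cl(A) = {x93, x96, x97}.
∂A = cl(A) ∖ int(A) = {x93, x96, x97} ∖ ∅ = {x93, x96, x97}.


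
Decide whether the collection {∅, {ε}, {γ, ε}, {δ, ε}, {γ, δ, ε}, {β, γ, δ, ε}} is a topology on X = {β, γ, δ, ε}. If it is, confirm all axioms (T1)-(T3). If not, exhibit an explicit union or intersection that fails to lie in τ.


τ IS a topology on X.

Axiom (T1): ∅ ∈ τ? Yes; X ∈ τ? Yes.
Axiom (T2/T3): check pairwise unions and intersections of members of τ.
All pairwise intersections and unions checked — each lies in τ. Therefore τ satisfies (T1), (T2), (T3): it IS a topology on X.


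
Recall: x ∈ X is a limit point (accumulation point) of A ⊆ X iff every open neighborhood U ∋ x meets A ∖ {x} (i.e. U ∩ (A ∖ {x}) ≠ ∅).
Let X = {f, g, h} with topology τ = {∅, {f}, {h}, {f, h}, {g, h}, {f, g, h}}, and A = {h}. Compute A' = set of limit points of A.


A' = {g}

For each x ∈ X, list the open sets U ∈ τ with x ∈ U, then check whether U ∩ (A ∖ {x}) ≠ ∅ for every such U.
  x = f: open {f} ∋ x has {f} ∩ (A ∖ {f}) = ∅, so x is NOT a limit point.
  x = g: opens ∋ x are {g, h}, {f, g, h}; each meets A ∖ {g}, so x IS a limit point.
  x = h: open {h} ∋ x has {h} ∩ (A ∖ {h}) = ∅, so x is NOT a limit point.
Collecting: A' = {g}.


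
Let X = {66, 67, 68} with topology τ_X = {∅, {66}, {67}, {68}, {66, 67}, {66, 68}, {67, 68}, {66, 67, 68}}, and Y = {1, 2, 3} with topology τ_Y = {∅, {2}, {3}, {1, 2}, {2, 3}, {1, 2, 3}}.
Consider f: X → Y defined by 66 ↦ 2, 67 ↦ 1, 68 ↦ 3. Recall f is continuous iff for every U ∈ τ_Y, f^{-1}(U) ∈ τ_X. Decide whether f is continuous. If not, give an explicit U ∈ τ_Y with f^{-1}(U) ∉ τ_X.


f IS continuous.

Compute f^{-1}(U) for each U ∈ τ_Y:
  U = ∅: f^{-1}(U) = ∅ ∈ τ_X ✓.
  U = {2}: f^{-1}(U) = {66} ∈ τ_X ✓.
  U = {3}: f^{-1}(U) = {68} ∈ τ_X ✓.
  U = {1, 2}: f^{-1}(U) = {66, 67} ∈ τ_X ✓.
  U = {2, 3}: f^{-1}(U) = {66, 68} ∈ τ_X ✓.
  U = {1, 2, 3}: f^{-1}(U) = {66, 67, 68} ∈ τ_X ✓.
Every preimage lies in τ_X, so f IS continuous.


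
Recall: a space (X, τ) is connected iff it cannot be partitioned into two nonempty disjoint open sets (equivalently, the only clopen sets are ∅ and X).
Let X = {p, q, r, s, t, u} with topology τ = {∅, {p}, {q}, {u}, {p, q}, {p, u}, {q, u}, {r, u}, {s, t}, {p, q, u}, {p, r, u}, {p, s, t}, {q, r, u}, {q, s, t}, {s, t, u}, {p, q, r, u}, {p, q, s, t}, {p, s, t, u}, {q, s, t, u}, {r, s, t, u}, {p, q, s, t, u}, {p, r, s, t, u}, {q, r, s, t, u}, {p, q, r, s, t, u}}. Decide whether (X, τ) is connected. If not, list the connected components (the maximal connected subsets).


(X, τ) is disconnected; components = [{p}, {q}, {r, u}, {s, t}].

Find clopen sets (U ∈ τ with X ∖ U ∈ τ):
  U = ∅, X ∖ U = {p, q, r, s, t, u} — both open, so U is clopen.
  U = {p}, X ∖ U = {q, r, s, t, u} — both open, so U is clopen.
  U = {q}, X ∖ U = {p, r, s, t, u} — both open, so U is clopen.
  U = {p, q}, X ∖ U = {r, s, t, u} — both open, so U is clopen.
  U = {r, u}, X ∖ U = {p, q, s, t} — both open, so U is clopen.
  U = {s, t}, X ∖ U = {p, q, r, u} — both open, so U is clopen.
  U = {p, r, u}, X ∖ U = {q, s, t} — both open, so U is clopen.
  U = {p, s, t}, X ∖ U = {q, r, u} — both open, so U is clopen.
  U = {q, r, u}, X ∖ U = {p, s, t} — both open, so U is clopen.
  U = {q, s, t}, X ∖ U = {p, r, u} — both open, so U is clopen.
  U = {p, q, r, u}, X ∖ U = {s, t} — both open, so U is clopen.
  U = {p, q, s, t}, X ∖ U = {r, u} — both open, so U is clopen.
  U = {r, s, t, u}, X ∖ U = {p, q} — both open, so U is clopen.
  U = {p, r, s, t, u}, X ∖ U = {q} — both open, so U is clopen.
  U = {q, r, s, t, u}, X ∖ U = {p} — both open, so U is clopen.
  U = {p, q, r, s, t, u}, X ∖ U = ∅ — both open, so U is clopen.
Nontrivial clopen(s) exist: e.g. {p, q, s, t}. So (X, τ) is disconnected.
Compute connected components by grouping points that agree on all clopens:
  component: {p}
  component: {q}
  component: {r, u}
  component: {s, t}


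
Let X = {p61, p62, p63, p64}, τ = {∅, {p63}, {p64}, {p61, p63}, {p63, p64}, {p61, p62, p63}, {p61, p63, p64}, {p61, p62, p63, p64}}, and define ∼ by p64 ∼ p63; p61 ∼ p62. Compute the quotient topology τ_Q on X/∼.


X/∼ = {[p61=p62], [p63=p64]}; |τ_Q| = 3.

Equivalence classes: [p61=p62], [p63=p64].
Quotient map π: X → X/∼ sends p61 ↦ [p61=p62], p62 ↦ [p61=p62], p63 ↦ [p63=p64], p64 ↦ [p63=p64].
For each subset V ⊆ X/∼, compute π^{-1}(V) ⊆ X and check whether π^{-1}(V) ∈ τ. V is open in τ_Q iff π^{-1}(V) ∈ τ.
  V = {}: π^{-1}(V) = ∅ ∈ τ ✓.
  V = {[p61=p62]}: π^{-1}(V) = {p61, p62} ∉ τ ✗.
  V = {[p63=p64]}: π^{-1}(V) = {p63, p64} ∈ τ ✓.
  V = {[p61=p62], [p63=p64]}: π^{-1}(V) = {p61, p62, p63, p64} ∈ τ ✓.
Open sets in the quotient: τ_Q = {{}, {[p63=p64]}, {[p61=p62], [p63=p64]}} (3 elements).


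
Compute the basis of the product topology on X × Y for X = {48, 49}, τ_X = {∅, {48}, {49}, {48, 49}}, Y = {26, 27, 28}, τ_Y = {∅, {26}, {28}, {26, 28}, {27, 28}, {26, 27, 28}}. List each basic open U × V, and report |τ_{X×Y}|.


Basis B = {∅ × ∅, {48} × {26}, {48} × {28}, {49} × {26}, {49} × {28}, {48} × {26, 28}, {48, 49} × {26}, {48} × {27, 28}, {48, 49} × {28}, {49} × {26, 28}, {49} × {27, 28}, {48} × {26, 27, 28}, {49} × {26, 27, 28}, {48, 49} × {26, 28}, {48, 49} × {27, 28}, {48, 49} × {26, 27, 28}}; |τ_{X×Y}| = 36.

Enumerate products U × V with U ∈ τ_X, V ∈ τ_Y (deduplicated):
  ∅ × ∅ = {} (∅)
  {48} × {26} = {(48,26)}
  {48} × {28} = {(48,28)}
  {49} × {26} = {(49,26)}
  {49} × {28} = {(49,28)}
  {48} × {26, 28} = {(48,26), (48,28)}
  {48, 49} × {26} = {(48,26), (49,26)}
  {48} × {27, 28} = {(48,27), (48,28)}
  {48, 49} × {28} = {(48,28), (49,28)}
  {49} × {26, 28} = {(49,26), (49,28)}
  {49} × {27, 28} = {(49,27), (49,28)}
  {48} × {26, 27, 28} = {(48,26), (48,27), (48,28)}
  {49} × {26, 27, 28} = {(49,26), (49,27), (49,28)}
  {48, 49} × {26, 28} = {(48,26), (48,28), (49,26), (49,28)}
  {48, 49} × {27, 28} = {(48,27), (48,28), (49,27), (49,28)}
  {48, 49} × {26, 27, 28} = {(48,26), (48,27), (48,28), (49,26), (49,27), (49,28)}
These 16 distinct sets form the basis B.
Close under arbitrary unions to get τ_{X×Y}; counting gives |τ_{X×Y}| = 36.


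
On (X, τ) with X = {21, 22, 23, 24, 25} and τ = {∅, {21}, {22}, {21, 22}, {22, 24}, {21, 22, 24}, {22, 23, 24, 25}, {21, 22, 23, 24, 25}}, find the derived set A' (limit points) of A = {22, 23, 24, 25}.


A' = {23, 24, 25}

For each x ∈ X, list the open sets U ∈ τ with x ∈ U, then check whether U ∩ (A ∖ {x}) ≠ ∅ for every such U.
  x = 21: open {21} ∋ x has {21} ∩ (A ∖ {21}) = ∅, so x is NOT a limit point.
  x = 22: open {22} ∋ x has {22} ∩ (A ∖ {22}) = ∅, so x is NOT a limit point.
  x = 23: opens ∋ x are {22, 23, 24, 25}, {21, 22, 23, 24, 25}; each meets A ∖ {23}, so x IS a limit point.
  x = 24: opens ∋ x are {22, 24}, {21, 22, 24}, {22, 23, 24, 25}, {21, 22, 23, 24, 25}; each meets A ∖ {24}, so x IS a limit point.
  x = 25: opens ∋ x are {22, 23, 24, 25}, {21, 22, 23, 24, 25}; each meets A ∖ {25}, so x IS a limit point.
Collecting: A' = {23, 24, 25}.


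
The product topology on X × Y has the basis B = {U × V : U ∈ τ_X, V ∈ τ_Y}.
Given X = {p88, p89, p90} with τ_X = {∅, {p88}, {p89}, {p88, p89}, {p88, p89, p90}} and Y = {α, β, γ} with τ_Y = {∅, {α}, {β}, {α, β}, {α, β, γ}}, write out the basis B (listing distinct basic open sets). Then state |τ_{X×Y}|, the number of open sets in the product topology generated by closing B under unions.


Basis B = {∅ × ∅, {p88} × {α}, {p88} × {β}, {p89} × {α}, {p89} × {β}, {p88} × {α, β}, {p88, p89} × {α}, {p88, p89} × {β}, {p89} × {α, β}, {p88} × {α, β, γ}, {p88, p89, p90} × {α}, {p88, p89, p90} × {β}, {p89} × {α, β, γ}, {p88, p89} × {α, β}, {p88, p89} × {α, β, γ}, {p88, p89, p90} × {α, β}, {p88, p89, p90} × {α, β, γ}}; |τ_{X×Y}| = 48.

Enumerate products U × V with U ∈ τ_X, V ∈ τ_Y (deduplicated):
  ∅ × ∅ = {} (∅)
  {p88} × {α} = {(p88,α)}
  {p88} × {β} = {(p88,β)}
  {p89} × {α} = {(p89,α)}
  {p89} × {β} = {(p89,β)}
  {p88} × {α, β} = {(p88,α), (p88,β)}
  {p88, p89} × {α} = {(p88,α), (p89,α)}
  {p88, p89} × {β} = {(p88,β), (p89,β)}
  {p89} × {α, β} = {(p89,α), (p89,β)}
  {p88} × {α, β, γ} = {(p88,α), (p88,β), (p88,γ)}
  {p88, p89, p90} × {α} = {(p88,α), (p89,α), (p90,α)}
  {p88, p89, p90} × {β} = {(p88,β), (p89,β), (p90,β)}
  {p89} × {α, β, γ} = {(p89,α), (p89,β), (p89,γ)}
  {p88, p89} × {α, β} = {(p88,α), (p88,β), (p89,α), (p89,β)}
  {p88, p89} × {α, β, γ} = {(p88,α), (p88,β), (p88,γ), (p89,α), (p89,β), (p89,γ)}
  {p88, p89, p90} × {α, β} = {(p88,α), (p88,β), (p89,α), (p89,β), (p90,α), (p90,β)}
  {p88, p89, p90} × {α, β, γ} = {(p88,α), (p88,β), (p88,γ), (p89,α), (p89,β), (p89,γ), (p90,α), (p90,β), (p90,γ)}
These 17 distinct sets form the basis B.
Close under arbitrary unions to get τ_{X×Y}; counting gives |τ_{X×Y}| = 48.


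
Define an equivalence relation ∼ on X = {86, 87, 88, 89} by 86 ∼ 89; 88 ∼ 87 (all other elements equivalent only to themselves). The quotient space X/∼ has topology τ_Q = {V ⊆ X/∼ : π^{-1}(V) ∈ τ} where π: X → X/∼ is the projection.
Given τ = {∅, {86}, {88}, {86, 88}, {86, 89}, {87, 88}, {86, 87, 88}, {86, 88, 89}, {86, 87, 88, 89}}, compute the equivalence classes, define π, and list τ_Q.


X/∼ = {[86=89], [87=88]}; |τ_Q| = 4.

Equivalence classes: [86=89], [87=88].
Quotient map π: X → X/∼ sends 86 ↦ [86=89], 87 ↦ [87=88], 88 ↦ [87=88], 89 ↦ [86=89].
For each subset V ⊆ X/∼, compute π^{-1}(V) ⊆ X and check whether π^{-1}(V) ∈ τ. V is open in τ_Q iff π^{-1}(V) ∈ τ.
  V = {}: π^{-1}(V) = ∅ ∈ τ ✓.
  V = {[86=89]}: π^{-1}(V) = {86, 89} ∈ τ ✓.
  V = {[87=88]}: π^{-1}(V) = {87, 88} ∈ τ ✓.
  V = {[86=89], [87=88]}: π^{-1}(V) = {86, 87, 88, 89} ∈ τ ✓.
Open sets in the quotient: τ_Q = {{}, {[86=89]}, {[87=88]}, {[86=89], [87=88]}} (4 elements).


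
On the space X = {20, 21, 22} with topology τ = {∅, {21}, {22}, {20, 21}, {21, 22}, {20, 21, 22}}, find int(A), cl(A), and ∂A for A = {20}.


int(A) = ∅, cl(A) = {20}, ∂A = {20}.

Closed sets in (X, τ) are complements of opens:
  closed(X, τ) = {∅, {20}, {22}, {20, 21}, {20, 22}, {20, 21, 22}}.
int(A) = ⋃ {U ∈ τ : U ⊆ A}. Opens contained in A: ∅.
Taking the union of these: int(A) = ∅.
cl(A) = ⋂ {C closed : A ⊆ C}. Closed sets containing A: {20}, {20, 21}, {20, 22}, {20, 21, 22}.
Intersecting these: cl(A) = {20}.
∂A = cl(A) ∖ int(A) = {20} ∖ ∅ = {20}.


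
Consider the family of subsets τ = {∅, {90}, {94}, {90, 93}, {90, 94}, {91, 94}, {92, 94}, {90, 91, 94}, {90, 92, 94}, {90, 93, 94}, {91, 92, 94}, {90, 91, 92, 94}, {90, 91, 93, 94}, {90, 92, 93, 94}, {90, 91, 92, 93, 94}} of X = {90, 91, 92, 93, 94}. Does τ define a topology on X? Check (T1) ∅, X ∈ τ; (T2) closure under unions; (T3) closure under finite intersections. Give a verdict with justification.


τ IS a topology on X.

Axiom (T1): ∅ ∈ τ? Yes; X ∈ τ? Yes.
Axiom (T2/T3): check pairwise unions and intersections of members of τ.
All pairwise intersections and unions checked — each lies in τ. Therefore τ satisfies (T1), (T2), (T3): it IS a topology on X.


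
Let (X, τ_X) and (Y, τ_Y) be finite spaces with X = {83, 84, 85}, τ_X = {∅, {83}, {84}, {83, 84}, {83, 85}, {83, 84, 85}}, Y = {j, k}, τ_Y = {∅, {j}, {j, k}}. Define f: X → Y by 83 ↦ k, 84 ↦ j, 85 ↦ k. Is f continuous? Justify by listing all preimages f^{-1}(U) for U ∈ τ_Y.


f IS continuous.

Compute f^{-1}(U) for each U ∈ τ_Y:
  U = ∅: f^{-1}(U) = ∅ ∈ τ_X ✓.
  U = {j}: f^{-1}(U) = {84} ∈ τ_X ✓.
  U = {j, k}: f^{-1}(U) = {83, 84, 85} ∈ τ_X ✓.
Every preimage lies in τ_X, so f IS continuous.


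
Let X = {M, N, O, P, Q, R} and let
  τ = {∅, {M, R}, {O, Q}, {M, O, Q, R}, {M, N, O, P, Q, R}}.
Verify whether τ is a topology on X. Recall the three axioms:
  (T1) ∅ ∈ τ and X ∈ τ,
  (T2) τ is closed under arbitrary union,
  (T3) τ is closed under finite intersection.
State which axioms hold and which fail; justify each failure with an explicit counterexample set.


τ IS a topology on X.

Axiom (T1): ∅ ∈ τ? Yes; X ∈ τ? Yes.
Axiom (T2/T3): check pairwise unions and intersections of members of τ.
All pairwise intersections and unions checked — each lies in τ. Therefore τ satisfies (T1), (T2), (T3): it IS a topology on X.


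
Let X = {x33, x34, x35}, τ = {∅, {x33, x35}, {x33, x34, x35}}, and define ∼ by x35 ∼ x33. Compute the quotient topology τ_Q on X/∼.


X/∼ = {[x33=x35], [x34]}; |τ_Q| = 3.

Equivalence classes: [x33=x35], [x34].
Quotient map π: X → X/∼ sends x33 ↦ [x33=x35], x34 ↦ [x34], x35 ↦ [x33=x35].
For each subset V ⊆ X/∼, compute π^{-1}(V) ⊆ X and check whether π^{-1}(V) ∈ τ. V is open in τ_Q iff π^{-1}(V) ∈ τ.
  V = {}: π^{-1}(V) = ∅ ∈ τ ✓.
  V = {[x33=x35]}: π^{-1}(V) = {x33, x35} ∈ τ ✓.
  V = {[x34]}: π^{-1}(V) = {x34} ∉ τ ✗.
  V = {[x33=x35], [x34]}: π^{-1}(V) = {x33, x34, x35} ∈ τ ✓.
Open sets in the quotient: τ_Q = {{}, {[x33=x35]}, {[x33=x35], [x34]}} (3 elements).


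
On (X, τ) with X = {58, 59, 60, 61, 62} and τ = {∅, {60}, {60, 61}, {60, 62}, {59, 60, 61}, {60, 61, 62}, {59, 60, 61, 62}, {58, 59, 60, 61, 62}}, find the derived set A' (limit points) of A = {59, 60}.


A' = {58, 59, 61, 62}

For each x ∈ X, list the open sets U ∈ τ with x ∈ U, then check whether U ∩ (A ∖ {x}) ≠ ∅ for every such U.
  x = 58: opens ∋ x are {58, 59, 60, 61, 62}; each meets A ∖ {58}, so x IS a limit point.
  x = 59: opens ∋ x are {59, 60, 61}, {59, 60, 61, 62}, {58, 59, 60, 61, 62}; each meets A ∖ {59}, so x IS a limit point.
  x = 60: open {60} ∋ x has {60} ∩ (A ∖ {60}) = ∅, so x is NOT a limit point.
  x = 61: opens ∋ x are {60, 61}, {59, 60, 61}, {60, 61, 62}, {59, 60, 61, 62}, {58, 59, 60, 61, 62}; each meets A ∖ {61}, so x IS a limit point.
  x = 62: opens ∋ x are {60, 62}, {60, 61, 62}, {59, 60, 61, 62}, {58, 59, 60, 61, 62}; each meets A ∖ {62}, so x IS a limit point.
Collecting: A' = {58, 59, 61, 62}.


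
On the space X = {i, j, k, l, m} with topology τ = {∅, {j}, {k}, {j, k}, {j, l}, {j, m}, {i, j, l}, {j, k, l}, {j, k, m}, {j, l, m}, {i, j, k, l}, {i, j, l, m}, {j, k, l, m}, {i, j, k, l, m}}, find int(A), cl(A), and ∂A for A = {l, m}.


int(A) = ∅, cl(A) = {i, l, m}, ∂A = {i, l, m}.

Closed sets in (X, τ) are complements of opens:
  closed(X, τ) = {∅, {i}, {k}, {m}, {i, k}, {i, l}, {i, m}, {k, m}, {i, k, l}, {i, k, m}, {i, l, m}, {i, j, l, m}, {i, k, l, m}, {i, j, k, l, m}}.
int(A) = ⋃ {U ∈ τ : U ⊆ A}. Opens contained in A: ∅.
Taking the union of these: int(A) = ∅.
cl(A) = ⋂ {C closed : A ⊆ C}. Closed sets containing A: {i, l, m}, {i, j, l, m}, {i, k, l, m}, {i, j, k, l, m}.
Intersecting these: cl(A) = {i, l, m}.
∂A = cl(A) ∖ int(A) = {i, l, m} ∖ ∅ = {i, l, m}.


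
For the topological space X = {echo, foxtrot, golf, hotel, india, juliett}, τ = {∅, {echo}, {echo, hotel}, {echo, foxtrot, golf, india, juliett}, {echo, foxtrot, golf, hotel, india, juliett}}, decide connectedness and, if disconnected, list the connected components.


(X, τ) is connected.

Find clopen sets (U ∈ τ with X ∖ U ∈ τ):
  U = ∅, X ∖ U = {echo, foxtrot, golf, hotel, india, juliett} — both open, so U is clopen.
  U = {echo, foxtrot, golf, hotel, india, juliett}, X ∖ U = ∅ — both open, so U is clopen.
Only trivial clopens (∅ and X) exist, so (X, τ) is connected.
Compute connected components by grouping points that agree on all clopens:
  component: {echo, foxtrot, golf, hotel, india, juliett}


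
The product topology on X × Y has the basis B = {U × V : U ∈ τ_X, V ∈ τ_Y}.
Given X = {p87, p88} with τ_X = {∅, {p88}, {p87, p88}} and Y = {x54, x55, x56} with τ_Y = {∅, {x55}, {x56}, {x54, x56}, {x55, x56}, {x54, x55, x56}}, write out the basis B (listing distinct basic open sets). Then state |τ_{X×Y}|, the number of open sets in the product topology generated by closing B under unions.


Basis B = {∅ × ∅, {p88} × {x55}, {p88} × {x56}, {p87, p88} × {x55}, {p87, p88} × {x56}, {p88} × {x54, x56}, {p88} × {x55, x56}, {p88} × {x54, x55, x56}, {p87, p88} × {x54, x56}, {p87, p88} × {x55, x56}, {p87, p88} × {x54, x55, x56}}; |τ_{X×Y}| = 18.

Enumerate products U × V with U ∈ τ_X, V ∈ τ_Y (deduplicated):
  ∅ × ∅ = {} (∅)
  {p88} × {x55} = {(p88,x55)}
  {p88} × {x56} = {(p88,x56)}
  {p87, p88} × {x55} = {(p87,x55), (p88,x55)}
  {p87, p88} × {x56} = {(p87,x56), (p88,x56)}
  {p88} × {x54, x56} = {(p88,x54), (p88,x56)}
  {p88} × {x55, x56} = {(p88,x55), (p88,x56)}
  {p88} × {x54, x55, x56} = {(p88,x54), (p88,x55), (p88,x56)}
  {p87, p88} × {x54, x56} = {(p87,x54), (p87,x56), (p88,x54), (p88,x56)}
  {p87, p88} × {x55, x56} = {(p87,x55), (p87,x56), (p88,x55), (p88,x56)}
  {p87, p88} × {x54, x55, x56} = {(p87,x54), (p87,x55), (p87,x56), (p88,x54), (p88,x55), (p88,x56)}
These 11 distinct sets form the basis B.
Close under arbitrary unions to get τ_{X×Y}; counting gives |τ_{X×Y}| = 18.


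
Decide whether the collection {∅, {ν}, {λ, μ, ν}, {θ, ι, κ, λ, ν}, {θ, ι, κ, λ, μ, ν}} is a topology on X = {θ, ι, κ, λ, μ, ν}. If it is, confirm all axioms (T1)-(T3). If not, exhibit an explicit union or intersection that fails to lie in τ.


τ is NOT a topology on X.

Axiom (T1): ∅ ∈ τ? Yes; X ∈ τ? Yes.
Axiom (T2/T3): check pairwise unions and intersections of members of τ.
Counterexample for (T3): {λ, μ, ν} ∩ {θ, ι, κ, λ, ν} = {λ, ν} ∉ τ. Therefore τ is NOT a topology.


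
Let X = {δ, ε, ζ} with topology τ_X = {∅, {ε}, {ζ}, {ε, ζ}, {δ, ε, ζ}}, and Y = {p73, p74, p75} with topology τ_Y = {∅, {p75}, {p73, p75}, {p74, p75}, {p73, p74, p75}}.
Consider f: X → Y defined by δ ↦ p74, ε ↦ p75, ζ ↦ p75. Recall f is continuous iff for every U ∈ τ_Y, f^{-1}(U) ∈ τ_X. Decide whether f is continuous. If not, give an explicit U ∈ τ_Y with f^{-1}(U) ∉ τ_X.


f IS continuous.

Compute f^{-1}(U) for each U ∈ τ_Y:
  U = ∅: f^{-1}(U) = ∅ ∈ τ_X ✓.
  U = {p75}: f^{-1}(U) = {ε, ζ} ∈ τ_X ✓.
  U = {p73, p75}: f^{-1}(U) = {ε, ζ} ∈ τ_X ✓.
  U = {p74, p75}: f^{-1}(U) = {δ, ε, ζ} ∈ τ_X ✓.
  U = {p73, p74, p75}: f^{-1}(U) = {δ, ε, ζ} ∈ τ_X ✓.
Every preimage lies in τ_X, so f IS continuous.


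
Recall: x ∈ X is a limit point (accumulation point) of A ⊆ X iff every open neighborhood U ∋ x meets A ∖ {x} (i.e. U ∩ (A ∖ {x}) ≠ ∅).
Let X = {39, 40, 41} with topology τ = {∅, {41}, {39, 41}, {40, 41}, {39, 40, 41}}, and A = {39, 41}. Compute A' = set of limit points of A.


A' = {39, 40}

For each x ∈ X, list the open sets U ∈ τ with x ∈ U, then check whether U ∩ (A ∖ {x}) ≠ ∅ for every such U.
  x = 39: opens ∋ x are {39, 41}, {39, 40, 41}; each meets A ∖ {39}, so x IS a limit point.
  x = 40: opens ∋ x are {40, 41}, {39, 40, 41}; each meets A ∖ {40}, so x IS a limit point.
  x = 41: open {41} ∋ x has {41} ∩ (A ∖ {41}) = ∅, so x is NOT a limit point.
Collecting: A' = {39, 40}.


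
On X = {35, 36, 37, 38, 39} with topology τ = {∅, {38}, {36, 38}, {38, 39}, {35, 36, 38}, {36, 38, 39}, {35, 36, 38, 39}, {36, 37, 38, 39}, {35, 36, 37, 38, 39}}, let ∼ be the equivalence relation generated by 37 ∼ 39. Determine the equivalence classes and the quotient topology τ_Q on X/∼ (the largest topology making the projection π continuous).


X/∼ = {[35], [36], [37=39], [38]}; |τ_Q| = 6.

Equivalence classes: [35], [36], [37=39], [38].
Quotient map π: X → X/∼ sends 35 ↦ [35], 36 ↦ [36], 37 ↦ [37=39], 38 ↦ [38], 39 ↦ [37=39].
For each subset V ⊆ X/∼, compute π^{-1}(V) ⊆ X and check whether π^{-1}(V) ∈ τ. V is open in τ_Q iff π^{-1}(V) ∈ τ.
  V = {}: π^{-1}(V) = ∅ ∈ τ ✓.
  V = {[35]}: π^{-1}(V) = {35} ∉ τ ✗.
  V = {[36]}: π^{-1}(V) = {36} ∉ τ ✗.
  V = {[35], [36]}: π^{-1}(V) = {35, 36} ∉ τ ✗.
  V = {[37=39]}: π^{-1}(V) = {37, 39} ∉ τ ✗.
  V = {[35], [37=39]}: π^{-1}(V) = {35, 37, 39} ∉ τ ✗.
  V = {[36], [37=39]}: π^{-1}(V) = {36, 37, 39} ∉ τ ✗.
  V = {[35], [36], [37=39]}: π^{-1}(V) = {35, 36, 37, 39} ∉ τ ✗.
  V = {[38]}: π^{-1}(V) = {38} ∈ τ ✓.
  V = {[35], [38]}: π^{-1}(V) = {35, 38} ∉ τ ✗.
  V = {[36], [38]}: π^{-1}(V) = {36, 38} ∈ τ ✓.
  V = {[35], [36], [38]}: π^{-1}(V) = {35, 36, 38} ∈ τ ✓.
  V = {[37=39], [38]}: π^{-1}(V) = {37, 38, 39} ∉ τ ✗.
  V = {[35], [37=39], [38]}: π^{-1}(V) = {35, 37, 38, 39} ∉ τ ✗.
  V = {[36], [37=39], [38]}: π^{-1}(V) = {36, 37, 38, 39} ∈ τ ✓.
  V = {[35], [36], [37=39], [38]}: π^{-1}(V) = {35, 36, 37, 38, 39} ∈ τ ✓.
Open sets in the quotient: τ_Q = {{}, {[38]}, {[36], [38]}, {[35], [36], [38]}, {[36], [37=39], [38]}, {[35], [36], [37=39], [38]}} (6 elements).


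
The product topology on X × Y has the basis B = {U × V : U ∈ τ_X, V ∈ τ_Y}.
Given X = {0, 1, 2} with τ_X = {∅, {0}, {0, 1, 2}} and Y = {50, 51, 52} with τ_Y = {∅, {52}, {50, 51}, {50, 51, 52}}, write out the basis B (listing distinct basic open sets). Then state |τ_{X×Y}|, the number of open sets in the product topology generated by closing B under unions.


Basis B = {∅ × ∅, {0} × {52}, {0} × {50, 51}, {0} × {50, 51, 52}, {0, 1, 2} × {52}, {0, 1, 2} × {50, 51}, {0, 1, 2} × {50, 51, 52}}; |τ_{X×Y}| = 9.

Enumerate products U × V with U ∈ τ_X, V ∈ τ_Y (deduplicated):
  ∅ × ∅ = {} (∅)
  {0} × {52} = {(0,52)}
  {0} × {50, 51} = {(0,50), (0,51)}
  {0} × {50, 51, 52} = {(0,50), (0,51), (0,52)}
  {0, 1, 2} × {52} = {(0,52), (1,52), (2,52)}
  {0, 1, 2} × {50, 51} = {(0,50), (0,51), (1,50), (1,51), (2,50), (2,51)}
  {0, 1, 2} × {50, 51, 52} = {(0,50), (0,51), (0,52), (1,50), (1,51), (1,52), (2,50), (2,51), (2,52)}
These 7 distinct sets form the basis B.
Close under arbitrary unions to get τ_{X×Y}; counting gives |τ_{X×Y}| = 9.


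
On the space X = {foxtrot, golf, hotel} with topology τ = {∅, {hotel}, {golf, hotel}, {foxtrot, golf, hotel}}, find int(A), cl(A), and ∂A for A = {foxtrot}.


int(A) = ∅, cl(A) = {foxtrot}, ∂A = {foxtrot}.

Closed sets in (X, τ) are complements of opens:
  closed(X, τ) = {∅, {foxtrot}, {foxtrot, golf}, {foxtrot, golf, hotel}}.
int(A) = ⋃ {U ∈ τ : U ⊆ A}. Opens contained in A: ∅.
Taking the union of these: int(A) = ∅.
cl(A) = ⋂ {C closed : A ⊆ C}. Closed sets containing A: {foxtrot}, {foxtrot, golf}, {foxtrot, golf, hotel}.
Intersecting these: cl(A) = {foxtrot}.
∂A = cl(A) ∖ int(A) = {foxtrot} ∖ ∅ = {foxtrot}.


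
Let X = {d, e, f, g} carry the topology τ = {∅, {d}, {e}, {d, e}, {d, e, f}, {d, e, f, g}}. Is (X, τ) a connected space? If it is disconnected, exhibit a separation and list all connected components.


(X, τ) is connected.

Find clopen sets (U ∈ τ with X ∖ U ∈ τ):
  U = ∅, X ∖ U = {d, e, f, g} — both open, so U is clopen.
  U = {d, e, f, g}, X ∖ U = ∅ — both open, so U is clopen.
Only trivial clopens (∅ and X) exist, so (X, τ) is connected.
Compute connected components by grouping points that agree on all clopens:
  component: {d, e, f, g}


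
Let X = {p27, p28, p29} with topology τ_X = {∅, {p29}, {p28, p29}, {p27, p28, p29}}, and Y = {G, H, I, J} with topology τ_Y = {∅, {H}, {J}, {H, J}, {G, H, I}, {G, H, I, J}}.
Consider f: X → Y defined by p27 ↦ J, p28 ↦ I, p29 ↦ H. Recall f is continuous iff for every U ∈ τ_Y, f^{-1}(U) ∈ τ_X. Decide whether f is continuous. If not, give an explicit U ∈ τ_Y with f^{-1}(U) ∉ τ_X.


f is NOT continuous.

Compute f^{-1}(U) for each U ∈ τ_Y:
  U = ∅: f^{-1}(U) = ∅ ∈ τ_X ✓.
  U = {H}: f^{-1}(U) = {p29} ∈ τ_X ✓.
  U = {J}: f^{-1}(U) = {p27} ∉ τ_X ✗.
  U = {H, J}: f^{-1}(U) = {p27, p29} ∉ τ_X ✗.
  U = {G, H, I}: f^{-1}(U) = {p28, p29} ∈ τ_X ✓.
  U = {G, H, I, J}: f^{-1}(U) = {p27, p28, p29} ∈ τ_X ✓.
Found U = {J} with f^{-1}(U) = {p27} not in τ_X. Therefore f is NOT continuous.


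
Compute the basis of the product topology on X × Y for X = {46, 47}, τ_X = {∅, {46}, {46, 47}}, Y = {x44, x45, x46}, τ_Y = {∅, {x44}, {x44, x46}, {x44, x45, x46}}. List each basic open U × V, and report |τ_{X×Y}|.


Basis B = {∅ × ∅, {46} × {x44}, {46} × {x44, x46}, {46, 47} × {x44}, {46} × {x44, x45, x46}, {46, 47} × {x44, x46}, {46, 47} × {x44, x45, x46}}; |τ_{X×Y}| = 10.

Enumerate products U × V with U ∈ τ_X, V ∈ τ_Y (deduplicated):
  ∅ × ∅ = {} (∅)
  {46} × {x44} = {(46,x44)}
  {46} × {x44, x46} = {(46,x44), (46,x46)}
  {46, 47} × {x44} = {(46,x44), (47,x44)}
  {46} × {x44, x45, x46} = {(46,x44), (46,x45), (46,x46)}
  {46, 47} × {x44, x46} = {(46,x44), (46,x46), (47,x44), (47,x46)}
  {46, 47} × {x44, x45, x46} = {(46,x44), (46,x45), (46,x46), (47,x44), (47,x45), (47,x46)}
These 7 distinct sets form the basis B.
Close under arbitrary unions to get τ_{X×Y}; counting gives |τ_{X×Y}| = 10.


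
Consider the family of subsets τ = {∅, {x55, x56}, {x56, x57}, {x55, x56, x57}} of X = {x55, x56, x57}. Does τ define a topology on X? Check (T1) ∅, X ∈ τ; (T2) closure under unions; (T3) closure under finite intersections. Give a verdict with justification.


τ is NOT a topology on X.

Axiom (T1): ∅ ∈ τ? Yes; X ∈ τ? Yes.
Axiom (T2/T3): check pairwise unions and intersections of members of τ.
Counterexample for (T3): {x55, x56} ∩ {x56, x57} = {x56} ∉ τ. Therefore τ is NOT a topology.


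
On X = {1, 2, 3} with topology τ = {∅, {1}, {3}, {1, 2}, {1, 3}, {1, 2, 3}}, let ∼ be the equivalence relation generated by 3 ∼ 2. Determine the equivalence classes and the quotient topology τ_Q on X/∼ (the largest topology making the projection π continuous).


X/∼ = {[1], [2=3]}; |τ_Q| = 3.

Equivalence classes: [1], [2=3].
Quotient map π: X → X/∼ sends 1 ↦ [1], 2 ↦ [2=3], 3 ↦ [2=3].
For each subset V ⊆ X/∼, compute π^{-1}(V) ⊆ X and check whether π^{-1}(V) ∈ τ. V is open in τ_Q iff π^{-1}(V) ∈ τ.
  V = {}: π^{-1}(V) = ∅ ∈ τ ✓.
  V = {[1]}: π^{-1}(V) = {1} ∈ τ ✓.
  V = {[2=3]}: π^{-1}(V) = {2, 3} ∉ τ ✗.
  V = {[1], [2=3]}: π^{-1}(V) = {1, 2, 3} ∈ τ ✓.
Open sets in the quotient: τ_Q = {{}, {[1]}, {[1], [2=3]}} (3 elements).


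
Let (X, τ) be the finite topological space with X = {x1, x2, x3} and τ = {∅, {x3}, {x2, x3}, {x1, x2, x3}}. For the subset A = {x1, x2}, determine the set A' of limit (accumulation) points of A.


A' = {x1}

For each x ∈ X, list the open sets U ∈ τ with x ∈ U, then check whether U ∩ (A ∖ {x}) ≠ ∅ for every such U.
  x = x1: opens ∋ x are {x1, x2, x3}; each meets A ∖ {x1}, so x IS a limit point.
  x = x2: open {x2, x3} ∋ x has {x2, x3} ∩ (A ∖ {x2}) = ∅, so x is NOT a limit point.
  x = x3: open {x3} ∋ x has {x3} ∩ (A ∖ {x3}) = ∅, so x is NOT a limit point.
Collecting: A' = {x1}.


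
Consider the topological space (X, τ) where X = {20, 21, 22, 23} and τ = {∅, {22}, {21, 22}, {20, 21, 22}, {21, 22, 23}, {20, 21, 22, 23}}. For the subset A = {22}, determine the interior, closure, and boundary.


int(A) = {22}, cl(A) = {20, 21, 22, 23}, ∂A = {20, 21, 23}.

Closed sets in (X, τ) are complements of opens:
  closed(X, τ) = {∅, {20}, {23}, {20, 23}, {20, 21, 23}, {20, 21, 22, 23}}.
int(A) = ⋃ {U ∈ τ : U ⊆ A}. Opens contained in A: ∅, {22}.
Taking the union of these: int(A) = {22}.
cl(A) = ⋂ {C closed : A ⊆ C}. Closed sets containing A: {20, 21, 22, 23}.
Intersecting these: cl(A) = {20, 21, 22, 23}.
∂A = cl(A) ∖ int(A) = {20, 21, 22, 23} ∖ {22} = {20, 21, 23}.


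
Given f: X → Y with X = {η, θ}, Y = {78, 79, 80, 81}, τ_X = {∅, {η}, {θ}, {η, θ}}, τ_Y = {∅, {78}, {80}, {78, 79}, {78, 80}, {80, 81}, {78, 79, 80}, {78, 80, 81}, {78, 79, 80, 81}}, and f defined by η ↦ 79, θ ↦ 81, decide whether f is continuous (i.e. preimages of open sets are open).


f IS continuous.

Compute f^{-1}(U) for each U ∈ τ_Y:
  U = ∅: f^{-1}(U) = ∅ ∈ τ_X ✓.
  U = {78}: f^{-1}(U) = ∅ ∈ τ_X ✓.
  U = {80}: f^{-1}(U) = ∅ ∈ τ_X ✓.
  U = {78, 79}: f^{-1}(U) = {η} ∈ τ_X ✓.
  U = {78, 80}: f^{-1}(U) = ∅ ∈ τ_X ✓.
  U = {80, 81}: f^{-1}(U) = {θ} ∈ τ_X ✓.
  U = {78, 79, 80}: f^{-1}(U) = {η} ∈ τ_X ✓.
  U = {78, 80, 81}: f^{-1}(U) = {θ} ∈ τ_X ✓.
  U = {78, 79, 80, 81}: f^{-1}(U) = {η, θ} ∈ τ_X ✓.
Every preimage lies in τ_X, so f IS continuous.


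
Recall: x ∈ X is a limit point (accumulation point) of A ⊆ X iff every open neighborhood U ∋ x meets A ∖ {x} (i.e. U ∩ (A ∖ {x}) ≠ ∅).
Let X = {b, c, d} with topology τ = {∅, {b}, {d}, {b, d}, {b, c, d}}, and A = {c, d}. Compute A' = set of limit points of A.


A' = {c}

For each x ∈ X, list the open sets U ∈ τ with x ∈ U, then check whether U ∩ (A ∖ {x}) ≠ ∅ for every such U.
  x = b: open {b} ∋ x has {b} ∩ (A ∖ {b}) = ∅, so x is NOT a limit point.
  x = c: opens ∋ x are {b, c, d}; each meets A ∖ {c}, so x IS a limit point.
  x = d: open {d} ∋ x has {d} ∩ (A ∖ {d}) = ∅, so x is NOT a limit point.
Collecting: A' = {c}.


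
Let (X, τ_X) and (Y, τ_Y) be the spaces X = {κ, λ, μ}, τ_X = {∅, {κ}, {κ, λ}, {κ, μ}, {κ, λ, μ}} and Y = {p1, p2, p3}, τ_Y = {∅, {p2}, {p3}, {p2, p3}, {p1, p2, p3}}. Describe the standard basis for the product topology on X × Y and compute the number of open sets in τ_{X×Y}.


Basis B = {∅ × ∅, {κ} × {p2}, {κ} × {p3}, {κ} × {p2, p3}, {κ, λ} × {p2}, {κ, μ} × {p2}, {κ, λ} × {p3}, {κ, μ} × {p3}, {κ} × {p1, p2, p3}, {κ, λ, μ} × {p2}, {κ, λ, μ} × {p3}, {κ, λ} × {p2, p3}, {κ, μ} × {p2, p3}, {κ, λ} × {p1, p2, p3}, {κ, μ} × {p1, p2, p3}, {κ, λ, μ} × {p2, p3}, {κ, λ, μ} × {p1, p2, p3}}; |τ_{X×Y}| = 50.

Enumerate products U × V with U ∈ τ_X, V ∈ τ_Y (deduplicated):
  ∅ × ∅ = {} (∅)
  {κ} × {p2} = {(κ,p2)}
  {κ} × {p3} = {(κ,p3)}
  {κ} × {p2, p3} = {(κ,p2), (κ,p3)}
  {κ, λ} × {p2} = {(κ,p2), (λ,p2)}
  {κ, μ} × {p2} = {(κ,p2), (μ,p2)}
  {κ, λ} × {p3} = {(κ,p3), (λ,p3)}
  {κ, μ} × {p3} = {(κ,p3), (μ,p3)}
  {κ} × {p1, p2, p3} = {(κ,p1), (κ,p2), (κ,p3)}
  {κ, λ, μ} × {p2} = {(κ,p2), (λ,p2), (μ,p2)}
  {κ, λ, μ} × {p3} = {(κ,p3), (λ,p3), (μ,p3)}
  {κ, λ} × {p2, p3} = {(κ,p2), (κ,p3), (λ,p2), (λ,p3)}
  {κ, μ} × {p2, p3} = {(κ,p2), (κ,p3), (μ,p2), (μ,p3)}
  {κ, λ} × {p1, p2, p3} = {(κ,p1), (κ,p2), (κ,p3), (λ,p1), (λ,p2), (λ,p3)}
  {κ, μ} × {p1, p2, p3} = {(κ,p1), (κ,p2), (κ,p3), (μ,p1), (μ,p2), (μ,p3)}
  {κ, λ, μ} × {p2, p3} = {(κ,p2), (κ,p3), (λ,p2), (λ,p3), (μ,p2), (μ,p3)}
  {κ, λ, μ} × {p1, p2, p3} = {(κ,p1), (κ,p2), (κ,p3), (λ,p1), (λ,p2), (λ,p3), (μ,p1), (μ,p2), (μ,p3)}
These 17 distinct sets form the basis B.
Close under arbitrary unions to get τ_{X×Y}; counting gives |τ_{X×Y}| = 50.


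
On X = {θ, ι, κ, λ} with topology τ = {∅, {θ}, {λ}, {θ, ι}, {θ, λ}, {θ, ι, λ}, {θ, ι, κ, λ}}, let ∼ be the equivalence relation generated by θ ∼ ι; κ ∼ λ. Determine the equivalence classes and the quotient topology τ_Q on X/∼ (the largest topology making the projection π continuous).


X/∼ = {[θ=ι], [κ=λ]}; |τ_Q| = 3.

Equivalence classes: [θ=ι], [κ=λ].
Quotient map π: X → X/∼ sends θ ↦ [θ=ι], ι ↦ [θ=ι], κ ↦ [κ=λ], λ ↦ [κ=λ].
For each subset V ⊆ X/∼, compute π^{-1}(V) ⊆ X and check whether π^{-1}(V) ∈ τ. V is open in τ_Q iff π^{-1}(V) ∈ τ.
  V = {}: π^{-1}(V) = ∅ ∈ τ ✓.
  V = {[θ=ι]}: π^{-1}(V) = {θ, ι} ∈ τ ✓.
  V = {[κ=λ]}: π^{-1}(V) = {κ, λ} ∉ τ ✗.
  V = {[θ=ι], [κ=λ]}: π^{-1}(V) = {θ, ι, κ, λ} ∈ τ ✓.
Open sets in the quotient: τ_Q = {{}, {[θ=ι]}, {[θ=ι], [κ=λ]}} (3 elements).


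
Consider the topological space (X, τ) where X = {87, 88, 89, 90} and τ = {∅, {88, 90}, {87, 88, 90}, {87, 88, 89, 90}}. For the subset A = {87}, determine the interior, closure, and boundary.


int(A) = ∅, cl(A) = {87, 89}, ∂A = {87, 89}.

Closed sets in (X, τ) are complements of opens:
  closed(X, τ) = {∅, {89}, {87, 89}, {87, 88, 89, 90}}.
int(A) = ⋃ {U ∈ τ : U ⊆ A}. Opens contained in A: ∅.
Taking the union of these: int(A) = ∅.
cl(A) = ⋂ {C closed : A ⊆ C}. Closed sets containing A: {87, 89}, {87, 88, 89, 90}.
Intersecting these: cl(A) = {87, 89}.
∂A = cl(A) ∖ int(A) = {87, 89} ∖ ∅ = {87, 89}.


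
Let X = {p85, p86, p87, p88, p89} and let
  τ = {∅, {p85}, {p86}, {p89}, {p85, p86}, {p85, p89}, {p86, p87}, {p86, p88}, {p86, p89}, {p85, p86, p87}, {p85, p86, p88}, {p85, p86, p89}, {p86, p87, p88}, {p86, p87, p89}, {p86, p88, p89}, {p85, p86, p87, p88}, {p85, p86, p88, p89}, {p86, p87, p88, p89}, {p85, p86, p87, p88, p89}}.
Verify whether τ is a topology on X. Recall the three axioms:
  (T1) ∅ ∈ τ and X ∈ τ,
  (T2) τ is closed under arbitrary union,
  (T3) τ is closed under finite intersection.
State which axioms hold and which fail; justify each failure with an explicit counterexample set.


τ is NOT a topology on X.

Axiom (T1): ∅ ∈ τ? Yes; X ∈ τ? Yes.
Axiom (T2/T3): check pairwise unions and intersections of members of τ.
Counterexample for (T2): {p85} ∪ {p86, p87, p89} = {p85, p86, p87, p89} ∉ τ. Therefore τ is NOT a topology.


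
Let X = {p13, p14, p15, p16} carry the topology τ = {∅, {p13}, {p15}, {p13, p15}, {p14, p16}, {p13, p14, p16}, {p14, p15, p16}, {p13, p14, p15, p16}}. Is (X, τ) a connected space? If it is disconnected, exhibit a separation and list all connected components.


(X, τ) is disconnected; components = [{p13}, {p15}, {p14, p16}].

Find clopen sets (U ∈ τ with X ∖ U ∈ τ):
  U = ∅, X ∖ U = {p13, p14, p15, p16} — both open, so U is clopen.
  U = {p13}, X ∖ U = {p14, p15, p16} — both open, so U is clopen.
  U = {p15}, X ∖ U = {p13, p14, p16} — both open, so U is clopen.
  U = {p13, p15}, X ∖ U = {p14, p16} — both open, so U is clopen.
  U = {p14, p16}, X ∖ U = {p13, p15} — both open, so U is clopen.
  U = {p13, p14, p16}, X ∖ U = {p15} — both open, so U is clopen.
  U = {p14, p15, p16}, X ∖ U = {p13} — both open, so U is clopen.
  U = {p13, p14, p15, p16}, X ∖ U = ∅ — both open, so U is clopen.
Nontrivial clopen(s) exist: e.g. {p13, p14, p16}. So (X, τ) is disconnected.
Compute connected components by grouping points that agree on all clopens:
  component: {p13}
  component: {p15}
  component: {p14, p16}


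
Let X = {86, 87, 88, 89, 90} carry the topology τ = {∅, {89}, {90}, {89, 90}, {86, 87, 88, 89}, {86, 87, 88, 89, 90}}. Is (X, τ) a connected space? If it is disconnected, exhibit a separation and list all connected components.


(X, τ) is disconnected; components = [{90}, {86, 87, 88, 89}].

Find clopen sets (U ∈ τ with X ∖ U ∈ τ):
  U = ∅, X ∖ U = {86, 87, 88, 89, 90} — both open, so U is clopen.
  U = {90}, X ∖ U = {86, 87, 88, 89} — both open, so U is clopen.
  U = {86, 87, 88, 89}, X ∖ U = {90} — both open, so U is clopen.
  U = {86, 87, 88, 89, 90}, X ∖ U = ∅ — both open, so U is clopen.
Nontrivial clopen(s) exist: e.g. {90}. So (X, τ) is disconnected.
Compute connected components by grouping points that agree on all clopens:
  component: {90}
  component: {86, 87, 88, 89}
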